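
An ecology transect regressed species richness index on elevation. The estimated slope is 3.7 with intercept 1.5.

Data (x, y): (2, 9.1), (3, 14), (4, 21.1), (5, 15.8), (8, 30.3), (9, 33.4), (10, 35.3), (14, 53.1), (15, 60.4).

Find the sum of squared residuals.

x=2: ŷ = 1.5 + 3.7·2 = 8.9; r = 9.1 − 8.9 = 0.2
x=3: ŷ = 1.5 + 3.7·3 = 12.6; r = 14 − 12.6 = 1.4
x=4: ŷ = 1.5 + 3.7·4 = 16.3; r = 21.1 − 16.3 = 4.8
x=5: ŷ = 1.5 + 3.7·5 = 20; r = 15.8 − 20 = -4.2
x=8: ŷ = 1.5 + 3.7·8 = 31.1; r = 30.3 − 31.1 = -0.8
x=9: ŷ = 1.5 + 3.7·9 = 34.8; r = 33.4 − 34.8 = -1.4
x=10: ŷ = 1.5 + 3.7·10 = 38.5; r = 35.3 − 38.5 = -3.2
x=14: ŷ = 1.5 + 3.7·14 = 53.3; r = 53.1 − 53.3 = -0.2
x=15: ŷ = 1.5 + 3.7·15 = 57; r = 60.4 − 57 = 3.4
SSE = 0.04 + 1.96 + 23.04 + 17.64 + 0.64 + 1.96 + 10.24 + 0.04 + 11.56 = 67.12

SSE = 67.12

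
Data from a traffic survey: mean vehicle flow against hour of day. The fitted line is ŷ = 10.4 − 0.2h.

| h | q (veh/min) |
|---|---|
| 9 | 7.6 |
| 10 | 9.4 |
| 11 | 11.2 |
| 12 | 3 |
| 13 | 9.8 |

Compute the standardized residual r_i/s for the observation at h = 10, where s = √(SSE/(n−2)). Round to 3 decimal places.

0.274

h=9: ŷ = 10.4 − 0.2·9 = 8.6; r = 7.6 − 8.6 = -1
h=10: ŷ = 10.4 − 0.2·10 = 8.4; r = 9.4 − 8.4 = 1
h=11: ŷ = 10.4 − 0.2·11 = 8.2; r = 11.2 − 8.2 = 3
h=12: ŷ = 10.4 − 0.2·12 = 8; r = 3 − 8 = -5
h=13: ŷ = 10.4 − 0.2·13 = 7.8; r = 9.8 − 7.8 = 2
SSE = 1 + 1 + 9 + 25 + 4 = 40
s = √(40/3) = 3.65148
r/s = 1 / 3.65148 = 0.274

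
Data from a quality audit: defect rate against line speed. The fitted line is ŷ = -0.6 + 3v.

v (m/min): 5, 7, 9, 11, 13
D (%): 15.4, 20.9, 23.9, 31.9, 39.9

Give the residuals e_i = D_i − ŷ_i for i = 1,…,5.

1, 0.5, -2.5, -0.5, 1.5

v=5: ŷ = -0.6 + 3·5 = 14.4; e = 15.4 − 14.4 = 1
v=7: ŷ = -0.6 + 3·7 = 20.4; e = 20.9 − 20.4 = 0.5
v=9: ŷ = -0.6 + 3·9 = 26.4; e = 23.9 − 26.4 = -2.5
v=11: ŷ = -0.6 + 3·11 = 32.4; e = 31.9 − 32.4 = -0.5
v=13: ŷ = -0.6 + 3·13 = 38.4; e = 39.9 − 38.4 = 1.5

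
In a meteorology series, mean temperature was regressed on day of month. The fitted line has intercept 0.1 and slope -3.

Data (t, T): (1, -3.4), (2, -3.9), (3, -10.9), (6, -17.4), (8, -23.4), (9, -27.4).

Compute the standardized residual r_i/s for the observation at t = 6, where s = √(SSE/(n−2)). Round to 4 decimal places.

0.3333

t=1: T̂ = 0.1 − 3·1 = -2.9; r = -3.4 − (-2.9) = -0.5
t=2: T̂ = 0.1 − 3·2 = -5.9; r = -3.9 − (-5.9) = 2
t=3: T̂ = 0.1 − 3·3 = -8.9; r = -10.9 − (-8.9) = -2
t=6: T̂ = 0.1 − 3·6 = -17.9; r = -17.4 − (-17.9) = 0.5
t=8: T̂ = 0.1 − 3·8 = -23.9; r = -23.4 − (-23.9) = 0.5
t=9: T̂ = 0.1 − 3·9 = -26.9; r = -27.4 − (-26.9) = -0.5
SSE = 0.25 + 4 + 4 + 0.25 + 0.25 + 0.25 = 9
s = √(9/4) = 1.5
r/s = 0.5 / 1.5 = 0.3333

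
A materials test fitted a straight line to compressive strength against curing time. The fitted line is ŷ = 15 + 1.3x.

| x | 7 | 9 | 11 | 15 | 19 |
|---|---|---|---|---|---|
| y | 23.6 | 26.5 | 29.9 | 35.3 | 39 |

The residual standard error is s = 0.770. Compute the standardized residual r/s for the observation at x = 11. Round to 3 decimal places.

ŷ = 15 + 1.3·11 = 29.3
r = 29.9 − 29.3 = 0.6
r/s = 0.6 / 0.770 = 0.779

0.779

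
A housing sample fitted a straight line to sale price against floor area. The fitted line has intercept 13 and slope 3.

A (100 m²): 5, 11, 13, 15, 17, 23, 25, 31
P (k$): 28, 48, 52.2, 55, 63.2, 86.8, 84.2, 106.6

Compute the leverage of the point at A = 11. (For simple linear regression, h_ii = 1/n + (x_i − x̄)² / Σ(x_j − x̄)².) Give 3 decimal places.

Ā = (5 + 11 + 13 + 15 + 17 + 23 + 25 + 31)/8 = 17.5
Σ(A − Ā)² = 156.25 + 42.25 + 20.25 + 6.25 + 0.25 + 30.25 + 56.25 + 182.25 = 494
h = 1/8 + (-6.5)²/494 = 0.125 + 0.0855263 = 0.211

h = 0.211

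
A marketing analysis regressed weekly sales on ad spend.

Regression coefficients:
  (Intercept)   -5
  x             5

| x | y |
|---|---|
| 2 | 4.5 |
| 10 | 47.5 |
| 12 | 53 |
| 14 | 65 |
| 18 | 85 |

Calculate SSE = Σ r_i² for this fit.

x=2: ŷ = -5 + 5·2 = 5; r = 4.5 − 5 = -0.5
x=10: ŷ = -5 + 5·10 = 45; r = 47.5 − 45 = 2.5
x=12: ŷ = -5 + 5·12 = 55; r = 53 − 55 = -2
x=14: ŷ = -5 + 5·14 = 65; r = 65 − 65 = 0
x=18: ŷ = -5 + 5·18 = 85; r = 85 − 85 = 0
SSE = 0.25 + 6.25 + 4 + 0 + 0 = 10.5

SSE = 10.5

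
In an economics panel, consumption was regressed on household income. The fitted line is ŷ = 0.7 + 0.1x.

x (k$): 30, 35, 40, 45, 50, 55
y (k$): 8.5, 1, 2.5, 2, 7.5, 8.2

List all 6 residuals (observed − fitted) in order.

x=30: ŷ = 0.7 + 0.1·30 = 3.7; e = 8.5 − 3.7 = 4.8
x=35: ŷ = 0.7 + 0.1·35 = 4.2; e = 1 − 4.2 = -3.2
x=40: ŷ = 0.7 + 0.1·40 = 4.7; e = 2.5 − 4.7 = -2.2
x=45: ŷ = 0.7 + 0.1·45 = 5.2; e = 2 − 5.2 = -3.2
x=50: ŷ = 0.7 + 0.1·50 = 5.7; e = 7.5 − 5.7 = 1.8
x=55: ŷ = 0.7 + 0.1·55 = 6.2; e = 8.2 − 6.2 = 2

4.8, -3.2, -2.2, -3.2, 1.8, 2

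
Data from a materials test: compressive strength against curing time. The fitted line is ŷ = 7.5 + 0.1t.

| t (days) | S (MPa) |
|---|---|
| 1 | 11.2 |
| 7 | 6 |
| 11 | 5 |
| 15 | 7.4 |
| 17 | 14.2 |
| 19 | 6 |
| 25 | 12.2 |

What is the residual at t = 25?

ŷ = 7.5 + 0.1·25 = 10
e = 12.2 − 10 = 2.2

e = 2.2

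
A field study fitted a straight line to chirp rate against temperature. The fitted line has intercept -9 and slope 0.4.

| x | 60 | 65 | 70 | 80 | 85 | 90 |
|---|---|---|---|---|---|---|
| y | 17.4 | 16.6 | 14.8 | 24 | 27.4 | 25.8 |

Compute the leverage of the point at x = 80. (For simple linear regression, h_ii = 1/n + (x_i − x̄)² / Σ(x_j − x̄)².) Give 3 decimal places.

x̄ = (60 + 65 + 70 + 80 + 85 + 90)/6 = 75
Σ(x − x̄)² = 225 + 100 + 25 + 25 + 100 + 225 = 700
h = 1/6 + (5)²/700 = 0.166667 + 0.0357143 = 0.202

h = 0.202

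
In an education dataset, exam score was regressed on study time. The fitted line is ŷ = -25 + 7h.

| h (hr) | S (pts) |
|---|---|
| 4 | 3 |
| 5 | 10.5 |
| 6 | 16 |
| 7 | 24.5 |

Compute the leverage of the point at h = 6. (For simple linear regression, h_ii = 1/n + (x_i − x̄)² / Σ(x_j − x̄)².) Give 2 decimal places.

h̄ = (4 + 5 + 6 + 7)/4 = 5.5
Σ(h − h̄)² = 2.25 + 0.25 + 0.25 + 2.25 = 5
h = 1/4 + (0.5)²/5 = 0.25 + 0.05 = 0.30

h = 0.30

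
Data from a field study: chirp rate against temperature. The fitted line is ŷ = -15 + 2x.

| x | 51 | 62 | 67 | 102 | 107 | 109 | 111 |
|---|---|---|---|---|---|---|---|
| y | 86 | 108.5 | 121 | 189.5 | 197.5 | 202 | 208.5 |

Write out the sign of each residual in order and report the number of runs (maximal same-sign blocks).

x=51: ŷ = -15 + 2·51 = 87; r = 86 − 87 = -1
x=62: ŷ = -15 + 2·62 = 109; r = 108.5 − 109 = -0.5
x=67: ŷ = -15 + 2·67 = 119; r = 121 − 119 = 2
x=102: ŷ = -15 + 2·102 = 189; r = 189.5 − 189 = 0.5
x=107: ŷ = -15 + 2·107 = 199; r = 197.5 − 199 = -1.5
x=109: ŷ = -15 + 2·109 = 203; r = 202 − 203 = -1
x=111: ŷ = -15 + 2·111 = 207; r = 208.5 − 207 = 1.5
Signs: − − + + − − +
Runs: −×2, +×2, −×2, +×1 → 4

4 runs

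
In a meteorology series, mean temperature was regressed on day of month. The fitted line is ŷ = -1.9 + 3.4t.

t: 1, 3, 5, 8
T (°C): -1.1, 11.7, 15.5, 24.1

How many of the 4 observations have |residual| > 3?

1

t=1: ŷ = -1.9 + 3.4·1 = 1.5; e = -1.1 − 1.5 = -2.6
t=3: ŷ = -1.9 + 3.4·3 = 8.3; e = 11.7 − 8.3 = 3.4
t=5: ŷ = -1.9 + 3.4·5 = 15.1; e = 15.5 − 15.1 = 0.4
t=8: ŷ = -1.9 + 3.4·8 = 25.3; e = 24.1 − 25.3 = -1.2
|e| > 3: t=3 (|e|=3.4) → 1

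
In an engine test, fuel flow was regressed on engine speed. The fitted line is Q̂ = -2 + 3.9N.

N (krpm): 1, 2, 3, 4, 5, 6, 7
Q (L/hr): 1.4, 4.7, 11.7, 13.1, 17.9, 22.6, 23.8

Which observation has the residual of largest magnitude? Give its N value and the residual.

N = 3, e = 2

N=1: Q̂ = -2 + 3.9·1 = 1.9; e = 1.4 − 1.9 = -0.5
N=2: Q̂ = -2 + 3.9·2 = 5.8; e = 4.7 − 5.8 = -1.1
N=3: Q̂ = -2 + 3.9·3 = 9.7; e = 11.7 − 9.7 = 2
N=4: Q̂ = -2 + 3.9·4 = 13.6; e = 13.1 − 13.6 = -0.5
N=5: Q̂ = -2 + 3.9·5 = 17.5; e = 17.9 − 17.5 = 0.4
N=6: Q̂ = -2 + 3.9·6 = 21.4; e = 22.6 − 21.4 = 1.2
N=7: Q̂ = -2 + 3.9·7 = 25.3; e = 23.8 − 25.3 = -1.5
Largest |e| is 2 at N = 3, residual 2.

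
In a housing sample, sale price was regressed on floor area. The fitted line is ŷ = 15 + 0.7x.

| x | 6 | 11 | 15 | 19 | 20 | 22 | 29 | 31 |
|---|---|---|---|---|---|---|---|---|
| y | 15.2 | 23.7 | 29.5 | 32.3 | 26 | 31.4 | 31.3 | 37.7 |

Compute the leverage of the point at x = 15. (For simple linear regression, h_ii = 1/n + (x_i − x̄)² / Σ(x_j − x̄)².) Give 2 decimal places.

x̄ = (6 + 11 + 15 + 19 + 20 + 22 + 29 + 31)/8 = 19.125
Σ(x − x̄)² = 172.266 + 66.0156 + 17.0156 + 0.015625 + 0.765625 + 8.26562 + 97.5156 + 141.016 = 502.875
h = 1/8 + (-4.125)²/502.875 = 0.125 + 0.0338367 = 0.16

h = 0.16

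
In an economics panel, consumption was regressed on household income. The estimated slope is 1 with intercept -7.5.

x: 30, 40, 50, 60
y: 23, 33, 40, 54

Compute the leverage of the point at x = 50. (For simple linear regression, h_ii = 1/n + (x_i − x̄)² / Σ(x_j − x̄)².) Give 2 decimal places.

x̄ = (30 + 40 + 50 + 60)/4 = 45
Σ(x − x̄)² = 225 + 25 + 25 + 225 = 500
h = 1/4 + (5)²/500 = 0.25 + 0.05 = 0.30

h = 0.30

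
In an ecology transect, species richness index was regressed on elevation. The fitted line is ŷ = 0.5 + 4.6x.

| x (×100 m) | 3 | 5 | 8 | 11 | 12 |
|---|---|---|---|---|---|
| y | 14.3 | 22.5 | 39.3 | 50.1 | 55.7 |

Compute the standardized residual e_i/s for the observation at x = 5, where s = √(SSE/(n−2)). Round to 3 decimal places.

-0.707

x=3: ŷ = 0.5 + 4.6·3 = 14.3; e = 14.3 − 14.3 = 0
x=5: ŷ = 0.5 + 4.6·5 = 23.5; e = 22.5 − 23.5 = -1
x=8: ŷ = 0.5 + 4.6·8 = 37.3; e = 39.3 − 37.3 = 2
x=11: ŷ = 0.5 + 4.6·11 = 51.1; e = 50.1 − 51.1 = -1
x=12: ŷ = 0.5 + 4.6·12 = 55.7; e = 55.7 − 55.7 = 0
SSE = 0 + 1 + 4 + 1 + 0 = 6
s = √(6/3) = 1.41421
e/s = -1 / 1.41421 = -0.707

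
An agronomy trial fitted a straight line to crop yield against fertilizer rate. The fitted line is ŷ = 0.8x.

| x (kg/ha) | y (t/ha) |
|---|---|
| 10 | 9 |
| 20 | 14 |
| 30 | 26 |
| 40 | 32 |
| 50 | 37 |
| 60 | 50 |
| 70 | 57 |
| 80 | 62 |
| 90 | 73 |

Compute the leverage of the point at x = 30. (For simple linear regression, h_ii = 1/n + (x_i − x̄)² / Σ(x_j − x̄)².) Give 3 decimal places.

h = 0.178

x̄ = (10 + 20 + 30 + 40 + 50 + 60 + 70 + 80 + 90)/9 = 50
Σ(x − x̄)² = 1600 + 900 + 400 + 100 + 0 + 100 + 400 + 900 + 1600 = 6000
h = 1/9 + (-20)²/6000 = 0.111111 + 0.0666667 = 0.178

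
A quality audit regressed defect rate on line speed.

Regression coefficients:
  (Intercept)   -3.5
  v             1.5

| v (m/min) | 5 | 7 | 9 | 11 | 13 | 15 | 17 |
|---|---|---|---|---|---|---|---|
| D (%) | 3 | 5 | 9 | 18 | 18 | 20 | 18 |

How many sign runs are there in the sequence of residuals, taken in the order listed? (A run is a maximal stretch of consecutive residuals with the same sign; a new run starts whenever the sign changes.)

3 runs

v=5: D̂ = -3.5 + 1.5·5 = 4; e = 3 − 4 = -1
v=7: D̂ = -3.5 + 1.5·7 = 7; e = 5 − 7 = -2
v=9: D̂ = -3.5 + 1.5·9 = 10; e = 9 − 10 = -1
v=11: D̂ = -3.5 + 1.5·11 = 13; e = 18 − 13 = 5
v=13: D̂ = -3.5 + 1.5·13 = 16; e = 18 − 16 = 2
v=15: D̂ = -3.5 + 1.5·15 = 19; e = 20 − 19 = 1
v=17: D̂ = -3.5 + 1.5·17 = 22; e = 18 − 22 = -4
Signs: − − − + + + −
Runs: −×3, +×3, −×1 → 3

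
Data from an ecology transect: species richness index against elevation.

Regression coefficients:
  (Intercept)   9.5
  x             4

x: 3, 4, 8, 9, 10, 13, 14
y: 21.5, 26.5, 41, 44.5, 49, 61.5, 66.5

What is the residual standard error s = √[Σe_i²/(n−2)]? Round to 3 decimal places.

x=3: ŷ = 9.5 + 4·3 = 21.5; e = 21.5 − 21.5 = 0
x=4: ŷ = 9.5 + 4·4 = 25.5; e = 26.5 − 25.5 = 1
x=8: ŷ = 9.5 + 4·8 = 41.5; e = 41 − 41.5 = -0.5
x=9: ŷ = 9.5 + 4·9 = 45.5; e = 44.5 − 45.5 = -1
x=10: ŷ = 9.5 + 4·10 = 49.5; e = 49 − 49.5 = -0.5
x=13: ŷ = 9.5 + 4·13 = 61.5; e = 61.5 − 61.5 = 0
x=14: ŷ = 9.5 + 4·14 = 65.5; e = 66.5 − 65.5 = 1
SSE = 0 + 1 + 0.25 + 1 + 0.25 + 0 + 1 = 3.5
s = √(3.5/5) = √0.7 ≈ 0.837

s = 0.837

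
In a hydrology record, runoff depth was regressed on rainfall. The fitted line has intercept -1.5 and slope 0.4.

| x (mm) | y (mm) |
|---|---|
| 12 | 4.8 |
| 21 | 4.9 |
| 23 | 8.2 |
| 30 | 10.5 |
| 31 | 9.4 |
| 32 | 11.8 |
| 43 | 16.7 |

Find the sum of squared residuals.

x=12: ŷ = -1.5 + 0.4·12 = 3.3; r = 4.8 − 3.3 = 1.5
x=21: ŷ = -1.5 + 0.4·21 = 6.9; r = 4.9 − 6.9 = -2
x=23: ŷ = -1.5 + 0.4·23 = 7.7; r = 8.2 − 7.7 = 0.5
x=30: ŷ = -1.5 + 0.4·30 = 10.5; r = 10.5 − 10.5 = 0
x=31: ŷ = -1.5 + 0.4·31 = 10.9; r = 9.4 − 10.9 = -1.5
x=32: ŷ = -1.5 + 0.4·32 = 11.3; r = 11.8 − 11.3 = 0.5
x=43: ŷ = -1.5 + 0.4·43 = 15.7; r = 16.7 − 15.7 = 1
SSE = 2.25 + 4 + 0.25 + 0 + 2.25 + 0.25 + 1 = 10

SSE = 10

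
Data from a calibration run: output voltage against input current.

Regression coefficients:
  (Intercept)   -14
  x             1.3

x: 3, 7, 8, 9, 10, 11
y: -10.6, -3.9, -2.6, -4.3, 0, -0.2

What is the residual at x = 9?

ŷ = -14 + 1.3·9 = -2.3
e = -4.3 − (-2.3) = -2

e = -2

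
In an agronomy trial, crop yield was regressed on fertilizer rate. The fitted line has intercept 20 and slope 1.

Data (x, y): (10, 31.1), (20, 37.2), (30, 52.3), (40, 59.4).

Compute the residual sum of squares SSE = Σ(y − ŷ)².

x=10: ŷ = 20 + 10 = 30; e = 31.1 − 30 = 1.1
x=20: ŷ = 20 + 20 = 40; e = 37.2 − 40 = -2.8
x=30: ŷ = 20 + 30 = 50; e = 52.3 − 50 = 2.3
x=40: ŷ = 20 + 40 = 60; e = 59.4 − 60 = -0.6
SSE = 1.21 + 7.84 + 5.29 + 0.36 = 14.7

SSE = 14.7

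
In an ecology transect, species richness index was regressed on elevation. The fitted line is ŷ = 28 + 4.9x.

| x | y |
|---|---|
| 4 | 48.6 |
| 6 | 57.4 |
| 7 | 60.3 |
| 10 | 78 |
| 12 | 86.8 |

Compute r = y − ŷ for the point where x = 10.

ŷ = 28 + 4.9·10 = 77
r = 78 − 77 = 1

r = 1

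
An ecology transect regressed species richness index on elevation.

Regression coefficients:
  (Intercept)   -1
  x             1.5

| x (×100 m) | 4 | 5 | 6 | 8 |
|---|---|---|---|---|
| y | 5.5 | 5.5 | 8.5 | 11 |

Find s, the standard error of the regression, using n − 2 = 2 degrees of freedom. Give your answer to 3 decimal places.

s = 0.866

x=4: ŷ = -1 + 1.5·4 = 5; r = 5.5 − 5 = 0.5
x=5: ŷ = -1 + 1.5·5 = 6.5; r = 5.5 − 6.5 = -1
x=6: ŷ = -1 + 1.5·6 = 8; r = 8.5 − 8 = 0.5
x=8: ŷ = -1 + 1.5·8 = 11; r = 11 − 11 = 0
SSE = 0.25 + 1 + 0.25 + 0 = 1.5
s = √(1.5/2) = √0.75 ≈ 0.866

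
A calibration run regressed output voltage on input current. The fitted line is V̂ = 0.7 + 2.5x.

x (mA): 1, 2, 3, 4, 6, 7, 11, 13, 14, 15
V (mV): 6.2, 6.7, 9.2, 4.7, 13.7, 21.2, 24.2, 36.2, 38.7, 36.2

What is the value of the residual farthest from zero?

e = -6

x=1: V̂ = 0.7 + 2.5·1 = 3.2; e = 6.2 − 3.2 = 3
x=2: V̂ = 0.7 + 2.5·2 = 5.7; e = 6.7 − 5.7 = 1
x=3: V̂ = 0.7 + 2.5·3 = 8.2; e = 9.2 − 8.2 = 1
x=4: V̂ = 0.7 + 2.5·4 = 10.7; e = 4.7 − 10.7 = -6
x=6: V̂ = 0.7 + 2.5·6 = 15.7; e = 13.7 − 15.7 = -2
x=7: V̂ = 0.7 + 2.5·7 = 18.2; e = 21.2 − 18.2 = 3
x=11: V̂ = 0.7 + 2.5·11 = 28.2; e = 24.2 − 28.2 = -4
x=13: V̂ = 0.7 + 2.5·13 = 33.2; e = 36.2 − 33.2 = 3
x=14: V̂ = 0.7 + 2.5·14 = 35.7; e = 38.7 − 35.7 = 3
x=15: V̂ = 0.7 + 2.5·15 = 38.2; e = 36.2 − 38.2 = -2
Largest |e| is 6 at x = 4, residual -6.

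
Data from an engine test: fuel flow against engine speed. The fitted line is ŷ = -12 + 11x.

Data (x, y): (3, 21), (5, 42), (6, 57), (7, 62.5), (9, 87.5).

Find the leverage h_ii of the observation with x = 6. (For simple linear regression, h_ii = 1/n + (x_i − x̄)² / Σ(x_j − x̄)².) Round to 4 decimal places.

x̄ = (3 + 5 + 6 + 7 + 9)/5 = 6
Σ(x − x̄)² = 9 + 1 + 0 + 1 + 9 = 20
h = 1/5 + (0)²/20 = 0.2 + 0 = 0.2000

h = 0.2000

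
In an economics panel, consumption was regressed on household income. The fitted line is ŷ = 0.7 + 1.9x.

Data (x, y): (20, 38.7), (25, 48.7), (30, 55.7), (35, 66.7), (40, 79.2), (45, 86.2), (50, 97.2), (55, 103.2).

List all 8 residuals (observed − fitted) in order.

0, 0.5, -2, -0.5, 2.5, 0, 1.5, -2

x=20: ŷ = 0.7 + 1.9·20 = 38.7; e = 38.7 − 38.7 = 0
x=25: ŷ = 0.7 + 1.9·25 = 48.2; e = 48.7 − 48.2 = 0.5
x=30: ŷ = 0.7 + 1.9·30 = 57.7; e = 55.7 − 57.7 = -2
x=35: ŷ = 0.7 + 1.9·35 = 67.2; e = 66.7 − 67.2 = -0.5
x=40: ŷ = 0.7 + 1.9·40 = 76.7; e = 79.2 − 76.7 = 2.5
x=45: ŷ = 0.7 + 1.9·45 = 86.2; e = 86.2 − 86.2 = 0
x=50: ŷ = 0.7 + 1.9·50 = 95.7; e = 97.2 − 95.7 = 1.5
x=55: ŷ = 0.7 + 1.9·55 = 105.2; e = 103.2 − 105.2 = -2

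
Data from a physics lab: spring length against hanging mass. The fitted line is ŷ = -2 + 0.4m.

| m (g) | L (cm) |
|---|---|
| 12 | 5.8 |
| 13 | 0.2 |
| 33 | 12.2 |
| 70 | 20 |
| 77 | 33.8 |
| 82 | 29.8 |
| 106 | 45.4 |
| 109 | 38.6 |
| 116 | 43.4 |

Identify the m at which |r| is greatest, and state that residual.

m = 70, r = -6

m=12: ŷ = -2 + 0.4·12 = 2.8; r = 5.8 − 2.8 = 3
m=13: ŷ = -2 + 0.4·13 = 3.2; r = 0.2 − 3.2 = -3
m=33: ŷ = -2 + 0.4·33 = 11.2; r = 12.2 − 11.2 = 1
m=70: ŷ = -2 + 0.4·70 = 26; r = 20 − 26 = -6
m=77: ŷ = -2 + 0.4·77 = 28.8; r = 33.8 − 28.8 = 5
m=82: ŷ = -2 + 0.4·82 = 30.8; r = 29.8 − 30.8 = -1
m=106: ŷ = -2 + 0.4·106 = 40.4; r = 45.4 − 40.4 = 5
m=109: ŷ = -2 + 0.4·109 = 41.6; r = 38.6 − 41.6 = -3
m=116: ŷ = -2 + 0.4·116 = 44.4; r = 43.4 − 44.4 = -1
Largest |r| is 6 at m = 70, residual -6.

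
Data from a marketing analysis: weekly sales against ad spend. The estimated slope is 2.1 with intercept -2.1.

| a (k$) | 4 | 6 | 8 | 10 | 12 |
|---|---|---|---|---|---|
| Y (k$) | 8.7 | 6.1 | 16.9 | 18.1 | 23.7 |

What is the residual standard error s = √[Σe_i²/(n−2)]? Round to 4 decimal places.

a=4: Ŷ = -2.1 + 2.1·4 = 6.3; e = 8.7 − 6.3 = 2.4
a=6: Ŷ = -2.1 + 2.1·6 = 10.5; e = 6.1 − 10.5 = -4.4
a=8: Ŷ = -2.1 + 2.1·8 = 14.7; e = 16.9 − 14.7 = 2.2
a=10: Ŷ = -2.1 + 2.1·10 = 18.9; e = 18.1 − 18.9 = -0.8
a=12: Ŷ = -2.1 + 2.1·12 = 23.1; e = 23.7 − 23.1 = 0.6
SSE = 5.76 + 19.36 + 4.84 + 0.64 + 0.36 = 30.96
s = √(30.96/3) = √10.32 ≈ 3.2125

s = 3.2125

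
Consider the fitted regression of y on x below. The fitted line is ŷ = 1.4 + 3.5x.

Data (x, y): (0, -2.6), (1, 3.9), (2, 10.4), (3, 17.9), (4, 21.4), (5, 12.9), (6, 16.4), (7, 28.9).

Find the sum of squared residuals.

SSE = 174

x=0: ŷ = 1.4 + 3.5·0 = 1.4; e = -2.6 − 1.4 = -4
x=1: ŷ = 1.4 + 3.5·1 = 4.9; e = 3.9 − 4.9 = -1
x=2: ŷ = 1.4 + 3.5·2 = 8.4; e = 10.4 − 8.4 = 2
x=3: ŷ = 1.4 + 3.5·3 = 11.9; e = 17.9 − 11.9 = 6
x=4: ŷ = 1.4 + 3.5·4 = 15.4; e = 21.4 − 15.4 = 6
x=5: ŷ = 1.4 + 3.5·5 = 18.9; e = 12.9 − 18.9 = -6
x=6: ŷ = 1.4 + 3.5·6 = 22.4; e = 16.4 − 22.4 = -6
x=7: ŷ = 1.4 + 3.5·7 = 25.9; e = 28.9 − 25.9 = 3
SSE = 16 + 1 + 4 + 36 + 36 + 36 + 36 + 9 = 174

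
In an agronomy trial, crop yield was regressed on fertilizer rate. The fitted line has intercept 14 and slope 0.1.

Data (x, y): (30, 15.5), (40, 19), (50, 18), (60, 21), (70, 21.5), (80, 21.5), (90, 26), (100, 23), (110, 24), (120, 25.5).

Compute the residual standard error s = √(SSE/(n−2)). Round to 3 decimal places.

x=30: ŷ = 14 + 0.1·30 = 17; e = 15.5 − 17 = -1.5
x=40: ŷ = 14 + 0.1·40 = 18; e = 19 − 18 = 1
x=50: ŷ = 14 + 0.1·50 = 19; e = 18 − 19 = -1
x=60: ŷ = 14 + 0.1·60 = 20; e = 21 − 20 = 1
x=70: ŷ = 14 + 0.1·70 = 21; e = 21.5 − 21 = 0.5
x=80: ŷ = 14 + 0.1·80 = 22; e = 21.5 − 22 = -0.5
x=90: ŷ = 14 + 0.1·90 = 23; e = 26 − 23 = 3
x=100: ŷ = 14 + 0.1·100 = 24; e = 23 − 24 = -1
x=110: ŷ = 14 + 0.1·110 = 25; e = 24 − 25 = -1
x=120: ŷ = 14 + 0.1·120 = 26; e = 25.5 − 26 = -0.5
SSE = 2.25 + 1 + 1 + 1 + 0.25 + 0.25 + 9 + 1 + 1 + 0.25 = 17
s = √(17/8) = √2.125 ≈ 1.458

s = 1.458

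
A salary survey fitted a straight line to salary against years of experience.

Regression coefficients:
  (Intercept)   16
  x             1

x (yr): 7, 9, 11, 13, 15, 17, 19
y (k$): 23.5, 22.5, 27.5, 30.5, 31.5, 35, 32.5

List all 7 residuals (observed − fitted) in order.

0.5, -2.5, 0.5, 1.5, 0.5, 2, -2.5

x=7: ŷ = 16 + 7 = 23; e = 23.5 − 23 = 0.5
x=9: ŷ = 16 + 9 = 25; e = 22.5 − 25 = -2.5
x=11: ŷ = 16 + 11 = 27; e = 27.5 − 27 = 0.5
x=13: ŷ = 16 + 13 = 29; e = 30.5 − 29 = 1.5
x=15: ŷ = 16 + 15 = 31; e = 31.5 − 31 = 0.5
x=17: ŷ = 16 + 17 = 33; e = 35 − 33 = 2
x=19: ŷ = 16 + 19 = 35; e = 32.5 − 35 = -2.5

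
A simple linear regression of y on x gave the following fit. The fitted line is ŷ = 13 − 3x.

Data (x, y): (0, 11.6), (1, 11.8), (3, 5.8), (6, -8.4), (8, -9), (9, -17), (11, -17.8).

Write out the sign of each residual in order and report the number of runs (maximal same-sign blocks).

6 runs

x=0: ŷ = 13 − 3·0 = 13; r = 11.6 − 13 = -1.4
x=1: ŷ = 13 − 3·1 = 10; r = 11.8 − 10 = 1.8
x=3: ŷ = 13 − 3·3 = 4; r = 5.8 − 4 = 1.8
x=6: ŷ = 13 − 3·6 = -5; r = -8.4 − (-5) = -3.4
x=8: ŷ = 13 − 3·8 = -11; r = -9 − (-11) = 2
x=9: ŷ = 13 − 3·9 = -14; r = -17 − (-14) = -3
x=11: ŷ = 13 − 3·11 = -20; r = -17.8 − (-20) = 2.2
Signs: − + + − + − +
Runs: −×1, +×2, −×1, +×1, −×1, +×1 → 6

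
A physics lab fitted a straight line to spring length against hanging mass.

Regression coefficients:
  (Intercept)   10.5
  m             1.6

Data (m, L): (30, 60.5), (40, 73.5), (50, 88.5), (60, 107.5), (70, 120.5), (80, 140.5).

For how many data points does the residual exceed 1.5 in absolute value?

m=30: L̂ = 10.5 + 1.6·30 = 58.5; r = 60.5 − 58.5 = 2
m=40: L̂ = 10.5 + 1.6·40 = 74.5; r = 73.5 − 74.5 = -1
m=50: L̂ = 10.5 + 1.6·50 = 90.5; r = 88.5 − 90.5 = -2
m=60: L̂ = 10.5 + 1.6·60 = 106.5; r = 107.5 − 106.5 = 1
m=70: L̂ = 10.5 + 1.6·70 = 122.5; r = 120.5 − 122.5 = -2
m=80: L̂ = 10.5 + 1.6·80 = 138.5; r = 140.5 − 138.5 = 2
|r| > 1.5: m=30 (|r|=2), m=50 (|r|=2), m=70 (|r|=2), m=80 (|r|=2) → 4

4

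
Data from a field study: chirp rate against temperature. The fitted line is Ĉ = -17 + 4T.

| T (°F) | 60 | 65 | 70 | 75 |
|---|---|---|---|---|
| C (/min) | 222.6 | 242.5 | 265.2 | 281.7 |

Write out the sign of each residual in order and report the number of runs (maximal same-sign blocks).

3 runs

T=60: Ĉ = -17 + 4·60 = 223; r = 222.6 − 223 = -0.4
T=65: Ĉ = -17 + 4·65 = 243; r = 242.5 − 243 = -0.5
T=70: Ĉ = -17 + 4·70 = 263; r = 265.2 − 263 = 2.2
T=75: Ĉ = -17 + 4·75 = 283; r = 281.7 − 283 = -1.3
Signs: − − + −
Runs: −×2, +×1, −×1 → 3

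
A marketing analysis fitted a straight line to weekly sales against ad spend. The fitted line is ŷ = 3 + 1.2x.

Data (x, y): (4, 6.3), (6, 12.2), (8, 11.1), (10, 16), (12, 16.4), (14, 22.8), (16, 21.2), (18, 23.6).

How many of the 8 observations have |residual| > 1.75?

2

x=4: ŷ = 3 + 1.2·4 = 7.8; r = 6.3 − 7.8 = -1.5
x=6: ŷ = 3 + 1.2·6 = 10.2; r = 12.2 − 10.2 = 2
x=8: ŷ = 3 + 1.2·8 = 12.6; r = 11.1 − 12.6 = -1.5
x=10: ŷ = 3 + 1.2·10 = 15; r = 16 − 15 = 1
x=12: ŷ = 3 + 1.2·12 = 17.4; r = 16.4 − 17.4 = -1
x=14: ŷ = 3 + 1.2·14 = 19.8; r = 22.8 − 19.8 = 3
x=16: ŷ = 3 + 1.2·16 = 22.2; r = 21.2 − 22.2 = -1
x=18: ŷ = 3 + 1.2·18 = 24.6; r = 23.6 − 24.6 = -1
|r| > 1.75: x=6 (|r|=2), x=14 (|r|=3) → 2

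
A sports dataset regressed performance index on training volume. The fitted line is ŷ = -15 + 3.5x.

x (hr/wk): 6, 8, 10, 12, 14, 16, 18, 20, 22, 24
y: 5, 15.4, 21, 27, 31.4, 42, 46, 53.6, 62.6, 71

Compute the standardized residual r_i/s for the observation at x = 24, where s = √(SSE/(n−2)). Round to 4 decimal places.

x=6: ŷ = -15 + 3.5·6 = 6; r = 5 − 6 = -1
x=8: ŷ = -15 + 3.5·8 = 13; r = 15.4 − 13 = 2.4
x=10: ŷ = -15 + 3.5·10 = 20; r = 21 − 20 = 1
x=12: ŷ = -15 + 3.5·12 = 27; r = 27 − 27 = 0
x=14: ŷ = -15 + 3.5·14 = 34; r = 31.4 − 34 = -2.6
x=16: ŷ = -15 + 3.5·16 = 41; r = 42 − 41 = 1
x=18: ŷ = -15 + 3.5·18 = 48; r = 46 − 48 = -2
x=20: ŷ = -15 + 3.5·20 = 55; r = 53.6 − 55 = -1.4
x=22: ŷ = -15 + 3.5·22 = 62; r = 62.6 − 62 = 0.6
x=24: ŷ = -15 + 3.5·24 = 69; r = 71 − 69 = 2
SSE = 1 + 5.76 + 1 + 0 + 6.76 + 1 + 4 + 1.96 + 0.36 + 4 = 25.84
s = √(25.84/8) = 1.79722
r/s = 2 / 1.79722 = 1.1128

1.1128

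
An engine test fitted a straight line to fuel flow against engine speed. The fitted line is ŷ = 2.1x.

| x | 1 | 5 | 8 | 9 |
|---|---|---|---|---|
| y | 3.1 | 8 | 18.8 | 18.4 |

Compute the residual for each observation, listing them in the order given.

x=1: ŷ = 2.1·1 = 2.1; r = 3.1 − 2.1 = 1
x=5: ŷ = 2.1·5 = 10.5; r = 8 − 10.5 = -2.5
x=8: ŷ = 2.1·8 = 16.8; r = 18.8 − 16.8 = 2
x=9: ŷ = 2.1·9 = 18.9; r = 18.4 − 18.9 = -0.5

1, -2.5, 2, -0.5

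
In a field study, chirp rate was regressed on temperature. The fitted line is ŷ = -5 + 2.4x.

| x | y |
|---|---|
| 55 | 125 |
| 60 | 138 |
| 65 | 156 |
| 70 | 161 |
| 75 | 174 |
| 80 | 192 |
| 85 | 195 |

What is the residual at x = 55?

ŷ = -5 + 2.4·55 = 127
r = 125 − 127 = -2

r = -2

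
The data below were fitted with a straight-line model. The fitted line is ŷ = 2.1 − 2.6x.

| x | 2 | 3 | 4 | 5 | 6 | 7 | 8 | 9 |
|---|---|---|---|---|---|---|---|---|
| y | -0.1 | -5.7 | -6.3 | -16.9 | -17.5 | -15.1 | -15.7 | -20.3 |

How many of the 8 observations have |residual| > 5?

1

x=2: ŷ = 2.1 − 2.6·2 = -3.1; e = -0.1 − (-3.1) = 3
x=3: ŷ = 2.1 − 2.6·3 = -5.7; e = -5.7 − (-5.7) = 0
x=4: ŷ = 2.1 − 2.6·4 = -8.3; e = -6.3 − (-8.3) = 2
x=5: ŷ = 2.1 − 2.6·5 = -10.9; e = -16.9 − (-10.9) = -6
x=6: ŷ = 2.1 − 2.6·6 = -13.5; e = -17.5 − (-13.5) = -4
x=7: ŷ = 2.1 − 2.6·7 = -16.1; e = -15.1 − (-16.1) = 1
x=8: ŷ = 2.1 − 2.6·8 = -18.7; e = -15.7 − (-18.7) = 3
x=9: ŷ = 2.1 − 2.6·9 = -21.3; e = -20.3 − (-21.3) = 1
|e| > 5: x=5 (|e|=6) → 1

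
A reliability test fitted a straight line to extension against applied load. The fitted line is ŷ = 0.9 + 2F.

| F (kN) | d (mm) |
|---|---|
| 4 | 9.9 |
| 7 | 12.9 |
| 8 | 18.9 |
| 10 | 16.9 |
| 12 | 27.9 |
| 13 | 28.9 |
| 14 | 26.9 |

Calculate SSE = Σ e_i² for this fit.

F=4: ŷ = 0.9 + 2·4 = 8.9; e = 9.9 − 8.9 = 1
F=7: ŷ = 0.9 + 2·7 = 14.9; e = 12.9 − 14.9 = -2
F=8: ŷ = 0.9 + 2·8 = 16.9; e = 18.9 − 16.9 = 2
F=10: ŷ = 0.9 + 2·10 = 20.9; e = 16.9 − 20.9 = -4
F=12: ŷ = 0.9 + 2·12 = 24.9; e = 27.9 − 24.9 = 3
F=13: ŷ = 0.9 + 2·13 = 26.9; e = 28.9 − 26.9 = 2
F=14: ŷ = 0.9 + 2·14 = 28.9; e = 26.9 − 28.9 = -2
SSE = 1 + 4 + 4 + 16 + 9 + 4 + 4 = 42

SSE = 42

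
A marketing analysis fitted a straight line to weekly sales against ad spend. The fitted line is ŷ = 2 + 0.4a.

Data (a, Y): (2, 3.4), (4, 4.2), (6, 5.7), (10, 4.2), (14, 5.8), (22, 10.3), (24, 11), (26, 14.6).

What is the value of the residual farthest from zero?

e = 2.2

a=2: ŷ = 2 + 0.4·2 = 2.8; e = 3.4 − 2.8 = 0.6
a=4: ŷ = 2 + 0.4·4 = 3.6; e = 4.2 − 3.6 = 0.6
a=6: ŷ = 2 + 0.4·6 = 4.4; e = 5.7 − 4.4 = 1.3
a=10: ŷ = 2 + 0.4·10 = 6; e = 4.2 − 6 = -1.8
a=14: ŷ = 2 + 0.4·14 = 7.6; e = 5.8 − 7.6 = -1.8
a=22: ŷ = 2 + 0.4·22 = 10.8; e = 10.3 − 10.8 = -0.5
a=24: ŷ = 2 + 0.4·24 = 11.6; e = 11 − 11.6 = -0.6
a=26: ŷ = 2 + 0.4·26 = 12.4; e = 14.6 − 12.4 = 2.2
Largest |e| is 2.2 at a = 26, residual 2.2.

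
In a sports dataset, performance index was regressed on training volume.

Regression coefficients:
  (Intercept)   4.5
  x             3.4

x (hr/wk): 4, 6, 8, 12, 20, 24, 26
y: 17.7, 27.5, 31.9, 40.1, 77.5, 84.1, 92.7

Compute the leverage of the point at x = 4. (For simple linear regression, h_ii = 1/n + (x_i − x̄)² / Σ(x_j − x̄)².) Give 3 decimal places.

h = 0.362

x̄ = (4 + 6 + 8 + 12 + 20 + 24 + 26)/7 = 14.2857
Σ(x − x̄)² = 105.796 + 68.6531 + 39.5102 + 5.22449 + 32.6531 + 94.3673 + 137.224 = 483.429
h = 1/7 + (-10.2857)²/483.429 = 0.142857 + 0.218845 = 0.362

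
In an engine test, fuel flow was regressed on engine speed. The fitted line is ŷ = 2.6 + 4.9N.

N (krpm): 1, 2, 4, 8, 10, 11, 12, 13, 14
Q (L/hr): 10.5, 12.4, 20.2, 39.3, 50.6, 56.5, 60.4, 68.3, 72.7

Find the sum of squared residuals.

SSE = 27.5

N=1: ŷ = 2.6 + 4.9·1 = 7.5; e = 10.5 − 7.5 = 3
N=2: ŷ = 2.6 + 4.9·2 = 12.4; e = 12.4 − 12.4 = 0
N=4: ŷ = 2.6 + 4.9·4 = 22.2; e = 20.2 − 22.2 = -2
N=8: ŷ = 2.6 + 4.9·8 = 41.8; e = 39.3 − 41.8 = -2.5
N=10: ŷ = 2.6 + 4.9·10 = 51.6; e = 50.6 − 51.6 = -1
N=11: ŷ = 2.6 + 4.9·11 = 56.5; e = 56.5 − 56.5 = 0
N=12: ŷ = 2.6 + 4.9·12 = 61.4; e = 60.4 − 61.4 = -1
N=13: ŷ = 2.6 + 4.9·13 = 66.3; e = 68.3 − 66.3 = 2
N=14: ŷ = 2.6 + 4.9·14 = 71.2; e = 72.7 − 71.2 = 1.5
SSE = 9 + 0 + 4 + 6.25 + 1 + 0 + 1 + 4 + 2.25 = 27.5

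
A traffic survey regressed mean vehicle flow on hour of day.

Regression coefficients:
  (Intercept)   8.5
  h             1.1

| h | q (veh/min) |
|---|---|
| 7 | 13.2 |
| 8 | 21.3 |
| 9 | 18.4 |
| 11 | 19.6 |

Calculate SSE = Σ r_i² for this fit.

h=7: ŷ = 8.5 + 1.1·7 = 16.2; r = 13.2 − 16.2 = -3
h=8: ŷ = 8.5 + 1.1·8 = 17.3; r = 21.3 − 17.3 = 4
h=9: ŷ = 8.5 + 1.1·9 = 18.4; r = 18.4 − 18.4 = 0
h=11: ŷ = 8.5 + 1.1·11 = 20.6; r = 19.6 − 20.6 = -1
SSE = 9 + 16 + 0 + 1 = 26

SSE = 26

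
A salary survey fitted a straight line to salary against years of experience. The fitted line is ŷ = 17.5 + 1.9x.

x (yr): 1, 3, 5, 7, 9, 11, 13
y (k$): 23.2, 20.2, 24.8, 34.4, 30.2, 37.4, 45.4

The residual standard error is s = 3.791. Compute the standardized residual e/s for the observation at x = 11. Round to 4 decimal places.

-0.2638

ŷ = 17.5 + 1.9·11 = 38.4
e = 37.4 − 38.4 = -1
e/s = -1 / 3.791 = -0.2638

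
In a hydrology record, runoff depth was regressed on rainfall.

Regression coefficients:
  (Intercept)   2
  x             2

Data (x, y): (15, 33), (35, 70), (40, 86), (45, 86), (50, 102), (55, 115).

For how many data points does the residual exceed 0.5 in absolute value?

5

x=15: ŷ = 2 + 2·15 = 32; r = 33 − 32 = 1
x=35: ŷ = 2 + 2·35 = 72; r = 70 − 72 = -2
x=40: ŷ = 2 + 2·40 = 82; r = 86 − 82 = 4
x=45: ŷ = 2 + 2·45 = 92; r = 86 − 92 = -6
x=50: ŷ = 2 + 2·50 = 102; r = 102 − 102 = 0
x=55: ŷ = 2 + 2·55 = 112; r = 115 − 112 = 3
|r| > 0.5: x=15 (|r|=1), x=35 (|r|=2), x=40 (|r|=4), x=45 (|r|=6), x=55 (|r|=3) → 5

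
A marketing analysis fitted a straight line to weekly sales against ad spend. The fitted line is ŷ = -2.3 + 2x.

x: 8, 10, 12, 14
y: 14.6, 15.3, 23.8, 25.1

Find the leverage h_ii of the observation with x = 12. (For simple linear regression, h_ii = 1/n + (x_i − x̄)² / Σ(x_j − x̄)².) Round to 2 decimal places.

h = 0.30

x̄ = (8 + 10 + 12 + 14)/4 = 11
Σ(x − x̄)² = 9 + 1 + 1 + 9 = 20
h = 1/4 + (1)²/20 = 0.25 + 0.05 = 0.30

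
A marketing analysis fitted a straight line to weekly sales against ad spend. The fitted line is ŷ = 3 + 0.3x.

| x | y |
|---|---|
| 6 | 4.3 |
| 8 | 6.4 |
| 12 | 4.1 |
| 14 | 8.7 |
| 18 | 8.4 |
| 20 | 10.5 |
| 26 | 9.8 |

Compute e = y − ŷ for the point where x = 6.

e = -0.5

ŷ = 3 + 0.3·6 = 4.8
e = 4.3 − 4.8 = -0.5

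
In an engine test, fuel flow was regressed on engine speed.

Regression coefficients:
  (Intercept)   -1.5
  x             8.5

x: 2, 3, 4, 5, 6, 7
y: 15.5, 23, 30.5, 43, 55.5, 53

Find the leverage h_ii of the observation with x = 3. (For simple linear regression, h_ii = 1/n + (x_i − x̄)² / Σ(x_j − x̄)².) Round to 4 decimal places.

h = 0.2952

x̄ = (2 + 3 + 4 + 5 + 6 + 7)/6 = 4.5
Σ(x − x̄)² = 6.25 + 2.25 + 0.25 + 0.25 + 2.25 + 6.25 = 17.5
h = 1/6 + (-1.5)²/17.5 = 0.166667 + 0.128571 = 0.2952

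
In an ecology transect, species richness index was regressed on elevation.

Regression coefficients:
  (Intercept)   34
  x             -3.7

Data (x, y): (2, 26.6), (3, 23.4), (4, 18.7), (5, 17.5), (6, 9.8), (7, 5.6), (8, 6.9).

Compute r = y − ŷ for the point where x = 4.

ŷ = 34 − 3.7·4 = 19.2
r = 18.7 − 19.2 = -0.5

r = -0.5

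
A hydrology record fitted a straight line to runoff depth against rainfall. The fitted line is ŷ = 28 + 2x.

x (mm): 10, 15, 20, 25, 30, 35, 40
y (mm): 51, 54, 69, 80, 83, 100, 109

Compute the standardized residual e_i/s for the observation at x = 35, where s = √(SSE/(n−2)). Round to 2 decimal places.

0.58

x=10: ŷ = 28 + 2·10 = 48; e = 51 − 48 = 3
x=15: ŷ = 28 + 2·15 = 58; e = 54 − 58 = -4
x=20: ŷ = 28 + 2·20 = 68; e = 69 − 68 = 1
x=25: ŷ = 28 + 2·25 = 78; e = 80 − 78 = 2
x=30: ŷ = 28 + 2·30 = 88; e = 83 − 88 = -5
x=35: ŷ = 28 + 2·35 = 98; e = 100 − 98 = 2
x=40: ŷ = 28 + 2·40 = 108; e = 109 − 108 = 1
SSE = 9 + 16 + 1 + 4 + 25 + 4 + 1 = 60
s = √(60/5) = 3.4641
e/s = 2 / 3.4641 = 0.58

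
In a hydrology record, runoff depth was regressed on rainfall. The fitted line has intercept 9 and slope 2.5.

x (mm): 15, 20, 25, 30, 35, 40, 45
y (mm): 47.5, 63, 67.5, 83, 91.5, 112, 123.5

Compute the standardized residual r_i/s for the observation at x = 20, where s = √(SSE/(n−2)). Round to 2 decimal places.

x=15: ŷ = 9 + 2.5·15 = 46.5; r = 47.5 − 46.5 = 1
x=20: ŷ = 9 + 2.5·20 = 59; r = 63 − 59 = 4
x=25: ŷ = 9 + 2.5·25 = 71.5; r = 67.5 − 71.5 = -4
x=30: ŷ = 9 + 2.5·30 = 84; r = 83 − 84 = -1
x=35: ŷ = 9 + 2.5·35 = 96.5; r = 91.5 − 96.5 = -5
x=40: ŷ = 9 + 2.5·40 = 109; r = 112 − 109 = 3
x=45: ŷ = 9 + 2.5·45 = 121.5; r = 123.5 − 121.5 = 2
SSE = 1 + 16 + 16 + 1 + 25 + 9 + 4 = 72
s = √(72/5) = 3.79473
r/s = 4 / 3.79473 = 1.05

1.05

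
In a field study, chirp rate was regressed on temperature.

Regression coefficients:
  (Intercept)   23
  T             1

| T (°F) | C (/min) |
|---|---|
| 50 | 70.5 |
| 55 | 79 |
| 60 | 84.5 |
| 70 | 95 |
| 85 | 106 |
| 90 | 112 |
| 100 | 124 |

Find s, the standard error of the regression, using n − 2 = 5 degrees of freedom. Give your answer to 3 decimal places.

T=50: ŷ = 23 + 50 = 73; e = 70.5 − 73 = -2.5
T=55: ŷ = 23 + 55 = 78; e = 79 − 78 = 1
T=60: ŷ = 23 + 60 = 83; e = 84.5 − 83 = 1.5
T=70: ŷ = 23 + 70 = 93; e = 95 − 93 = 2
T=85: ŷ = 23 + 85 = 108; e = 106 − 108 = -2
T=90: ŷ = 23 + 90 = 113; e = 112 − 113 = -1
T=100: ŷ = 23 + 100 = 123; e = 124 − 123 = 1
SSE = 6.25 + 1 + 2.25 + 4 + 4 + 1 + 1 = 19.5
s = √(19.5/5) = √3.9 ≈ 1.975

s = 1.975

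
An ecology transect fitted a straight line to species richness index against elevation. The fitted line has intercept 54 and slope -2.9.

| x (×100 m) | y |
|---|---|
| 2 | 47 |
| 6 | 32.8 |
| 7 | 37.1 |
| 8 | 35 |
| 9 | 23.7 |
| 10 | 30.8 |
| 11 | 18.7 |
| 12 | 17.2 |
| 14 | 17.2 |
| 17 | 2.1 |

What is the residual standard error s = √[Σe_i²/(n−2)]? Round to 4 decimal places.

s = 4.0792

x=2: ŷ = 54 − 2.9·2 = 48.2; e = 47 − 48.2 = -1.2
x=6: ŷ = 54 − 2.9·6 = 36.6; e = 32.8 − 36.6 = -3.8
x=7: ŷ = 54 − 2.9·7 = 33.7; e = 37.1 − 33.7 = 3.4
x=8: ŷ = 54 − 2.9·8 = 30.8; e = 35 − 30.8 = 4.2
x=9: ŷ = 54 − 2.9·9 = 27.9; e = 23.7 − 27.9 = -4.2
x=10: ŷ = 54 − 2.9·10 = 25; e = 30.8 − 25 = 5.8
x=11: ŷ = 54 − 2.9·11 = 22.1; e = 18.7 − 22.1 = -3.4
x=12: ŷ = 54 − 2.9·12 = 19.2; e = 17.2 − 19.2 = -2
x=14: ŷ = 54 − 2.9·14 = 13.4; e = 17.2 − 13.4 = 3.8
x=17: ŷ = 54 − 2.9·17 = 4.7; e = 2.1 − 4.7 = -2.6
SSE = 1.44 + 14.44 + 11.56 + 17.64 + 17.64 + 33.64 + 11.56 + 4 + 14.44 + 6.76 = 133.12
s = √(133.12/8) = √16.64 ≈ 4.0792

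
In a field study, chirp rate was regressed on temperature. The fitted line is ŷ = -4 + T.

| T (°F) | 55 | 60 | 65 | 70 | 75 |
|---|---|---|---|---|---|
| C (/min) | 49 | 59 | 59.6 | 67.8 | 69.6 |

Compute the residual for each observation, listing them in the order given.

-2, 3, -1.4, 1.8, -1.4

T=55: ŷ = -4 + 55 = 51; r = 49 − 51 = -2
T=60: ŷ = -4 + 60 = 56; r = 59 − 56 = 3
T=65: ŷ = -4 + 65 = 61; r = 59.6 − 61 = -1.4
T=70: ŷ = -4 + 70 = 66; r = 67.8 − 66 = 1.8
T=75: ŷ = -4 + 75 = 71; r = 69.6 − 71 = -1.4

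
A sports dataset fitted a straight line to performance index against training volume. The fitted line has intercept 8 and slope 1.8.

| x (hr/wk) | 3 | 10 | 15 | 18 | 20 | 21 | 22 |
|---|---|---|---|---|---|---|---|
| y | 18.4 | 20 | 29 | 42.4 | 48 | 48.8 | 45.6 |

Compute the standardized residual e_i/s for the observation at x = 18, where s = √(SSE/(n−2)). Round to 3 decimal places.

0.392

x=3: ŷ = 8 + 1.8·3 = 13.4; e = 18.4 − 13.4 = 5
x=10: ŷ = 8 + 1.8·10 = 26; e = 20 − 26 = -6
x=15: ŷ = 8 + 1.8·15 = 35; e = 29 − 35 = -6
x=18: ŷ = 8 + 1.8·18 = 40.4; e = 42.4 − 40.4 = 2
x=20: ŷ = 8 + 1.8·20 = 44; e = 48 − 44 = 4
x=21: ŷ = 8 + 1.8·21 = 45.8; e = 48.8 − 45.8 = 3
x=22: ŷ = 8 + 1.8·22 = 47.6; e = 45.6 − 47.6 = -2
SSE = 25 + 36 + 36 + 4 + 16 + 9 + 4 = 130
s = √(130/5) = 5.09902
e/s = 2 / 5.09902 = 0.392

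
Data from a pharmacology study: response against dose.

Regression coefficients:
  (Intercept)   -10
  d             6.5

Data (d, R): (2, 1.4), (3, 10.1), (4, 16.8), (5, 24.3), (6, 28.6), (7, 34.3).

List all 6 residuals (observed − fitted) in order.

-1.6, 0.6, 0.8, 1.8, -0.4, -1.2

d=2: ŷ = -10 + 6.5·2 = 3; e = 1.4 − 3 = -1.6
d=3: ŷ = -10 + 6.5·3 = 9.5; e = 10.1 − 9.5 = 0.6
d=4: ŷ = -10 + 6.5·4 = 16; e = 16.8 − 16 = 0.8
d=5: ŷ = -10 + 6.5·5 = 22.5; e = 24.3 − 22.5 = 1.8
d=6: ŷ = -10 + 6.5·6 = 29; e = 28.6 − 29 = -0.4
d=7: ŷ = -10 + 6.5·7 = 35.5; e = 34.3 − 35.5 = -1.2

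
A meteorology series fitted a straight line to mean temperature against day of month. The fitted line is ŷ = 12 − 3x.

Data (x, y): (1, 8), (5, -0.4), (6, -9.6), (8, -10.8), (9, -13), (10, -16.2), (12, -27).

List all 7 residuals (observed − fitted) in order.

-1, 2.6, -3.6, 1.2, 2, 1.8, -3

x=1: ŷ = 12 − 3·1 = 9; e = 8 − 9 = -1
x=5: ŷ = 12 − 3·5 = -3; e = -0.4 − (-3) = 2.6
x=6: ŷ = 12 − 3·6 = -6; e = -9.6 − (-6) = -3.6
x=8: ŷ = 12 − 3·8 = -12; e = -10.8 − (-12) = 1.2
x=9: ŷ = 12 − 3·9 = -15; e = -13 − (-15) = 2
x=10: ŷ = 12 − 3·10 = -18; e = -16.2 − (-18) = 1.8
x=12: ŷ = 12 − 3·12 = -24; e = -27 − (-24) = -3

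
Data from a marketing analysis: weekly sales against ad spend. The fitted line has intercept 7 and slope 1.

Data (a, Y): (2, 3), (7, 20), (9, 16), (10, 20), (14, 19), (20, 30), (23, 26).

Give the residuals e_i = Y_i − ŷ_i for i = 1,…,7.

-6, 6, 0, 3, -2, 3, -4

a=2: ŷ = 7 + 2 = 9; e = 3 − 9 = -6
a=7: ŷ = 7 + 7 = 14; e = 20 − 14 = 6
a=9: ŷ = 7 + 9 = 16; e = 16 − 16 = 0
a=10: ŷ = 7 + 10 = 17; e = 20 − 17 = 3
a=14: ŷ = 7 + 14 = 21; e = 19 − 21 = -2
a=20: ŷ = 7 + 20 = 27; e = 30 − 27 = 3
a=23: ŷ = 7 + 23 = 30; e = 26 − 30 = -4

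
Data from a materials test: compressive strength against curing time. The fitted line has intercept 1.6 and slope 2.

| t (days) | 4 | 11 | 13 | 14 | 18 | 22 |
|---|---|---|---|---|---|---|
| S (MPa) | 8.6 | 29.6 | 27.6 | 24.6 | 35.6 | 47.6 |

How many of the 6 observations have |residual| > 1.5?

t=4: Ŝ = 1.6 + 2·4 = 9.6; e = 8.6 − 9.6 = -1
t=11: Ŝ = 1.6 + 2·11 = 23.6; e = 29.6 − 23.6 = 6
t=13: Ŝ = 1.6 + 2·13 = 27.6; e = 27.6 − 27.6 = 0
t=14: Ŝ = 1.6 + 2·14 = 29.6; e = 24.6 − 29.6 = -5
t=18: Ŝ = 1.6 + 2·18 = 37.6; e = 35.6 − 37.6 = -2
t=22: Ŝ = 1.6 + 2·22 = 45.6; e = 47.6 − 45.6 = 2
|e| > 1.5: t=11 (|e|=6), t=14 (|e|=5), t=18 (|e|=2), t=22 (|e|=2) → 4

4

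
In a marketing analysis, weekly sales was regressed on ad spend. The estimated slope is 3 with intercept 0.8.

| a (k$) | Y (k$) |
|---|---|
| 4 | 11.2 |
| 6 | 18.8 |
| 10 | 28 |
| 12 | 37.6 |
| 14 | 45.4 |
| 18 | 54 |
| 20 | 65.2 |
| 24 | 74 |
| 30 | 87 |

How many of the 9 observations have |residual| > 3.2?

2

a=4: ŷ = 0.8 + 3·4 = 12.8; e = 11.2 − 12.8 = -1.6
a=6: ŷ = 0.8 + 3·6 = 18.8; e = 18.8 − 18.8 = 0
a=10: ŷ = 0.8 + 3·10 = 30.8; e = 28 − 30.8 = -2.8
a=12: ŷ = 0.8 + 3·12 = 36.8; e = 37.6 − 36.8 = 0.8
a=14: ŷ = 0.8 + 3·14 = 42.8; e = 45.4 − 42.8 = 2.6
a=18: ŷ = 0.8 + 3·18 = 54.8; e = 54 − 54.8 = -0.8
a=20: ŷ = 0.8 + 3·20 = 60.8; e = 65.2 − 60.8 = 4.4
a=24: ŷ = 0.8 + 3·24 = 72.8; e = 74 − 72.8 = 1.2
a=30: ŷ = 0.8 + 3·30 = 90.8; e = 87 − 90.8 = -3.8
|e| > 3.2: a=20 (|e|=4.4), a=30 (|e|=3.8) → 2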